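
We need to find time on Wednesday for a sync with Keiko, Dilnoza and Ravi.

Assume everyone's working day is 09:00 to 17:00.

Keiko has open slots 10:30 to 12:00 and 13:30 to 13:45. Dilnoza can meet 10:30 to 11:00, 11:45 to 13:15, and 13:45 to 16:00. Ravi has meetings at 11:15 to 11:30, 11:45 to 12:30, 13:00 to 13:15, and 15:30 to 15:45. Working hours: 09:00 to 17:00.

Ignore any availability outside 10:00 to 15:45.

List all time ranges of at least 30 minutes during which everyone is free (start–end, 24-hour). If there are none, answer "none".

Ravi free within 09:00–17:00: 09:00–11:15, 11:30–11:45, 12:30–13:00, 13:15–15:30, 15:45–17:00.
Keiko ∩ Dilnoza: 10:30–11:00, 11:45–12:00.
Keiko ∩ Dilnoza ∩ Ravi: 10:30–11:00.
Restricted to 10:00–15:45: 10:30–11:00.
Windows ≥ 30 min: 10:30–11:00.

10:30–11:00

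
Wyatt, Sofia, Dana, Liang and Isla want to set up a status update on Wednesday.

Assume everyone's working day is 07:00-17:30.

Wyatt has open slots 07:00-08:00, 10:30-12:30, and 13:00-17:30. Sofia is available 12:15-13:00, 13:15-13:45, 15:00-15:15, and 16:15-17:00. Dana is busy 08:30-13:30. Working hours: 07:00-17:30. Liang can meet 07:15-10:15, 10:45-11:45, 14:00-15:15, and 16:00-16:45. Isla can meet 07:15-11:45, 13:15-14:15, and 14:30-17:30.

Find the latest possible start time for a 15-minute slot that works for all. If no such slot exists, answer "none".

Dana free within 07:00–17:30: 07:00–08:30, 13:30–17:30.
Wyatt ∩ Sofia: 12:15–12:30, 13:15–13:45, 15:00–15:15, 16:15–17:00.
Wyatt ∩ Sofia ∩ Dana: 13:30–13:45, 15:00–15:15, 16:15–17:00.
Wyatt ∩ Sofia ∩ Dana ∩ Liang: 15:00–15:15, 16:15–16:45.
Wyatt ∩ Sofia ∩ Dana ∩ Liang ∩ Isla: 15:00–15:15, 16:15–16:45.
Windows ≥ 15 min: 15:00–15:15, 16:15–16:45.
Latest start in the last window 16:15–16:45 is 16:45 − 15 min = 16:30.

16:30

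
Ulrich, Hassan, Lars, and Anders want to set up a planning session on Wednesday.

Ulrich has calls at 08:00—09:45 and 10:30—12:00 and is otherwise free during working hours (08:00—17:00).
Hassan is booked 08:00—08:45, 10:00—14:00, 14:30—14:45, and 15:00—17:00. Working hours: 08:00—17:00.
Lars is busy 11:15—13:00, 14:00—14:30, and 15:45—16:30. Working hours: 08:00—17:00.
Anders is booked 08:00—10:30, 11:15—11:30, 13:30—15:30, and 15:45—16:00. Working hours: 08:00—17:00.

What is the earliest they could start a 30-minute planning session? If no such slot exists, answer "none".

none

Ulrich free within 08:00–17:00: 09:45–10:30, 12:00–17:00.
Hassan free within 08:00–17:00: 08:45–10:00, 14:00–14:30, 14:45–15:00.
Lars free within 08:00–17:00: 08:00–11:15, 13:00–14:00, 14:30–15:45, 16:30–17:00.
Anders free within 08:00–17:00: 10:30–11:15, 11:30–13:30, 15:30–15:45, 16:00–17:00.
Ulrich ∩ Hassan: 09:45–10:00, 14:00–14:30, 14:45–15:00.
Ulrich ∩ Hassan ∩ Lars: 09:45–10:00, 14:45–15:00.
Ulrich ∩ Hassan ∩ Lars ∩ Anders: (none).
Windows ≥ 30 min: (none).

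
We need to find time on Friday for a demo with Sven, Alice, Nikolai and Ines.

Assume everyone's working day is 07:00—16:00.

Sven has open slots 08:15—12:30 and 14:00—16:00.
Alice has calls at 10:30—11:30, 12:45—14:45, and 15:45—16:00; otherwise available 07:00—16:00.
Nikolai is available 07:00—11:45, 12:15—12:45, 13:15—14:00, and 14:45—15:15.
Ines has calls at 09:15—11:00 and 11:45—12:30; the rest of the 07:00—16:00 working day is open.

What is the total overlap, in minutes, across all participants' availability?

105 minutes

Alice free within 07:00–16:00: 07:00–10:30, 11:30–12:45, 14:45–15:45.
Ines free within 07:00–16:00: 07:00–09:15, 11:00–11:45, 12:30–16:00.
Sven ∩ Alice: 08:15–10:30, 11:30–12:30, 14:45–15:45.
Sven ∩ Alice ∩ Nikolai: 08:15–10:30, 11:30–11:45, 12:15–12:30, 14:45–15:15.
Sven ∩ Alice ∩ Nikolai ∩ Ines: 08:15–09:15, 11:30–11:45, 14:45–15:15.
Total common minutes: 60 + 15 + 30 = 105.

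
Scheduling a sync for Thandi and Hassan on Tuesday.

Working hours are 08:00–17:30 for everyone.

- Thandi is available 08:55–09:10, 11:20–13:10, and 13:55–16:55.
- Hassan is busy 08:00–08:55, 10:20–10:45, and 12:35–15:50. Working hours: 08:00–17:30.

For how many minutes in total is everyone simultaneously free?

155 minutes

Hassan free within 08:00–17:30: 08:55–10:20, 10:45–12:35, 15:50–17:30.
Thandi ∩ Hassan: 08:55–09:10, 11:20–12:35, 15:50–16:55.
Total common minutes: 15 + 75 + 65 = 155.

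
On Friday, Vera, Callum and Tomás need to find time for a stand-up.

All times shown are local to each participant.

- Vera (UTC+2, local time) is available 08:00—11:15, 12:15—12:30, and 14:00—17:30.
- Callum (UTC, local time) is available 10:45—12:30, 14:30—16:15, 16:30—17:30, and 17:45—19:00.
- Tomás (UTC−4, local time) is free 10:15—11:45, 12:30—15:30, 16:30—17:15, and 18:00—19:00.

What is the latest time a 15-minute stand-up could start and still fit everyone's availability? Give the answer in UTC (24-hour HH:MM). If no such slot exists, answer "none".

15:15

Vera → UTC: 06:00–09:15, 10:15–10:30, 12:00–15:30.
Callum → UTC: 10:45–12:30, 14:30–16:15, 16:30–17:30, 17:45–19:00.
Tomás → UTC: 14:15–15:45, 16:30–19:30, 20:30–21:15, 22:00–23:00.
Vera ∩ Callum: 12:00–12:30, 14:30–15:30.
Vera ∩ Callum ∩ Tomás: 14:30–15:30.
Windows ≥ 15 min: 14:30–15:30.
Latest start in the last window 14:30–15:30 is 15:30 − 15 min = 15:15.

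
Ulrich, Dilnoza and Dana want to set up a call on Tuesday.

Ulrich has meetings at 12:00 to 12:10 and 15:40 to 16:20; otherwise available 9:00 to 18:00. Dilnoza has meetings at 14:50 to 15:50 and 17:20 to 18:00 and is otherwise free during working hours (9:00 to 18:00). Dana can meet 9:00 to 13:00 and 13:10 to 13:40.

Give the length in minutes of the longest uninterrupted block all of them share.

Ulrich free within 09:00–18:00: 09:00–12:00, 12:10–15:40, 16:20–18:00.
Dilnoza free within 09:00–18:00: 09:00–14:50, 15:50–17:20.
Ulrich ∩ Dilnoza: 09:00–12:00, 12:10–14:50, 16:20–17:20.
Ulrich ∩ Dilnoza ∩ Dana: 09:00–12:00, 12:10–13:00, 13:10–13:40.
Common window lengths: 180, 50, 30 min; longest is 180.

180 minutes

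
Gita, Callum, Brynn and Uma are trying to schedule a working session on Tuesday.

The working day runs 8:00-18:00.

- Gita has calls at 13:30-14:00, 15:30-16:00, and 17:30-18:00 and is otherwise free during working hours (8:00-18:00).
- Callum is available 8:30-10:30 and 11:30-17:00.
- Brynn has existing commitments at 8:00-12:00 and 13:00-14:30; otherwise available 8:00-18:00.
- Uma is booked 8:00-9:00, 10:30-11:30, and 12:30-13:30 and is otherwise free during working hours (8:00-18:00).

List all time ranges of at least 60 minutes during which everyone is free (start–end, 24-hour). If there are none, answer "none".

14:30–15:30, 16:00–17:00

Gita free within 08:00–18:00: 08:00–13:30, 14:00–15:30, 16:00–17:30.
Brynn free within 08:00–18:00: 12:00–13:00, 14:30–18:00.
Uma free within 08:00–18:00: 09:00–10:30, 11:30–12:30, 13:30–18:00.
Gita ∩ Callum: 08:30–10:30, 11:30–13:30, 14:00–15:30, 16:00–17:00.
Gita ∩ Callum ∩ Brynn: 12:00–13:00, 14:30–15:30, 16:00–17:00.
Gita ∩ Callum ∩ Brynn ∩ Uma: 12:00–12:30, 14:30–15:30, 16:00–17:00.
Windows ≥ 60 min: 14:30–15:30, 16:00–17:00.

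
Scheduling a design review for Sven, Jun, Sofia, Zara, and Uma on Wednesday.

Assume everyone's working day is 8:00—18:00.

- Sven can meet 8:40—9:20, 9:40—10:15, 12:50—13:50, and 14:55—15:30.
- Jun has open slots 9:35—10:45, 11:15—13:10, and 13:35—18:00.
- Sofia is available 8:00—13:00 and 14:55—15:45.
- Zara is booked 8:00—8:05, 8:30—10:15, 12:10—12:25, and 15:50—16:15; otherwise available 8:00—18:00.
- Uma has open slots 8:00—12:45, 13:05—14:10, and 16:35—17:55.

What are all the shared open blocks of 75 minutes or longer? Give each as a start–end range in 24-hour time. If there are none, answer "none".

Zara free within 08:00–18:00: 08:05–08:30, 10:15–12:10, 12:25–15:50, 16:15–18:00.
Sven ∩ Jun: 09:40–10:15, 12:50–13:10, 13:35–13:50, 14:55–15:30.
Sven ∩ Jun ∩ Sofia: 09:40–10:15, 12:50–13:00, 14:55–15:30.
Sven ∩ Jun ∩ Sofia ∩ Zara: 12:50–13:00, 14:55–15:30.
Sven ∩ Jun ∩ Sofia ∩ Zara ∩ Uma: (none).
Windows ≥ 75 min: (none).

none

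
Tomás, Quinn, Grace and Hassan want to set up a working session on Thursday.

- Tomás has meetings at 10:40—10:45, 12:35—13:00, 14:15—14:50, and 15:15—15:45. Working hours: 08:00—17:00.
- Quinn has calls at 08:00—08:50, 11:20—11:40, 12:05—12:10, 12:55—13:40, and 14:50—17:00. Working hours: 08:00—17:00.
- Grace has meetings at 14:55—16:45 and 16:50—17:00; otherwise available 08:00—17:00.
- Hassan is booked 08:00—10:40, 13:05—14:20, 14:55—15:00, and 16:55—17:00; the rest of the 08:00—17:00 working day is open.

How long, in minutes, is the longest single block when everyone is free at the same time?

Tomás free within 08:00–17:00: 08:00–10:40, 10:45–12:35, 13:00–14:15, 14:50–15:15, 15:45–17:00.
Quinn free within 08:00–17:00: 08:50–11:20, 11:40–12:05, 12:10–12:55, 13:40–14:50.
Grace free within 08:00–17:00: 08:00–14:55, 16:45–16:50.
Hassan free within 08:00–17:00: 10:40–13:05, 14:20–14:55, 15:00–16:55.
Tomás ∩ Quinn: 08:50–10:40, 10:45–11:20, 11:40–12:05, 12:10–12:35, 13:40–14:15.
Tomás ∩ Quinn ∩ Grace: 08:50–10:40, 10:45–11:20, 11:40–12:05, 12:10–12:35, 13:40–14:15.
Tomás ∩ Quinn ∩ Grace ∩ Hassan: 10:45–11:20, 11:40–12:05, 12:10–12:35.
Common window lengths: 35, 25, 25 min; longest is 35.

35 minutes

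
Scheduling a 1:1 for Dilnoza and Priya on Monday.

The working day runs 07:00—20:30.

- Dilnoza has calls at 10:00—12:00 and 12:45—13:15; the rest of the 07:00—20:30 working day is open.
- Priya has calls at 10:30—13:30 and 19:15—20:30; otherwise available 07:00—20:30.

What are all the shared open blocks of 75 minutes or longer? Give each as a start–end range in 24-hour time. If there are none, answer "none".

07:00–10:00, 13:30–19:15

Dilnoza free within 07:00–20:30: 07:00–10:00, 12:00–12:45, 13:15–20:30.
Priya free within 07:00–20:30: 07:00–10:30, 13:30–19:15.
Dilnoza ∩ Priya: 07:00–10:00, 13:30–19:15.
Windows ≥ 75 min: 07:00–10:00, 13:30–19:15.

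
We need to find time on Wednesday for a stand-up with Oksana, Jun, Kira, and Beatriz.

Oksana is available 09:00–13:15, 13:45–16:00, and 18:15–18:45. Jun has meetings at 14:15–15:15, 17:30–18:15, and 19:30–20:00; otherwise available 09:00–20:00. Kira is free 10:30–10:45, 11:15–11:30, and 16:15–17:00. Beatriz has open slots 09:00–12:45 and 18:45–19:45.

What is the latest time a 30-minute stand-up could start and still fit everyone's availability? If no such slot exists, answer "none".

Jun free within 09:00–20:00: 09:00–14:15, 15:15–17:30, 18:15–19:30.
Oksana ∩ Jun: 09:00–13:15, 13:45–14:15, 15:15–16:00, 18:15–18:45.
Oksana ∩ Jun ∩ Kira: 10:30–10:45, 11:15–11:30.
Oksana ∩ Jun ∩ Kira ∩ Beatriz: 10:30–10:45, 11:15–11:30.
Windows ≥ 30 min: (none).

none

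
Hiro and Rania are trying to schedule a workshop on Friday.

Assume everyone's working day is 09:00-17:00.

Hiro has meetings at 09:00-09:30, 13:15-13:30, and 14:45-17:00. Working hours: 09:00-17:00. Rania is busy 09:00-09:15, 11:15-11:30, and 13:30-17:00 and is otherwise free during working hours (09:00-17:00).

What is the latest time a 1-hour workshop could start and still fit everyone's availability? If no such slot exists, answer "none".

Hiro free within 09:00–17:00: 09:30–13:15, 13:30–14:45.
Rania free within 09:00–17:00: 09:15–11:15, 11:30–13:30.
Hiro ∩ Rania: 09:30–11:15, 11:30–13:15.
Windows ≥ 60 min: 09:30–11:15, 11:30–13:15.
Latest start in the last window 11:30–13:15 is 13:15 − 60 min = 12:15.

12:15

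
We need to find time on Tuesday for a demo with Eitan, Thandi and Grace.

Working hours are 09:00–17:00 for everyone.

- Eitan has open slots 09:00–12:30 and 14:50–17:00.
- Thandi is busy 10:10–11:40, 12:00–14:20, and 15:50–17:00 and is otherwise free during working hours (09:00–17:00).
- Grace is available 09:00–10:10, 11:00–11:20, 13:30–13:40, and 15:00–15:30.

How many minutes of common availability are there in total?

100 minutes

Thandi free within 09:00–17:00: 09:00–10:10, 11:40–12:00, 14:20–15:50.
Eitan ∩ Thandi: 09:00–10:10, 11:40–12:00, 14:50–15:50.
Eitan ∩ Thandi ∩ Grace: 09:00–10:10, 15:00–15:30.
Total common minutes: 70 + 30 = 100.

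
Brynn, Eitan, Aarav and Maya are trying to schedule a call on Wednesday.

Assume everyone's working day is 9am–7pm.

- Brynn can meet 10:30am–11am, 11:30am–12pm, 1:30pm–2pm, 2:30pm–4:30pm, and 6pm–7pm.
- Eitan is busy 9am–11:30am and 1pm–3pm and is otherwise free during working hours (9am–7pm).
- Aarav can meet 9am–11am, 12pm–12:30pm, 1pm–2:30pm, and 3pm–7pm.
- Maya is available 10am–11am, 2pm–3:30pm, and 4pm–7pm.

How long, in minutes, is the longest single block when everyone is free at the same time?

Eitan free within 09:00–19:00: 11:30–13:00, 15:00–19:00.
Brynn ∩ Eitan: 11:30–12:00, 15:00–16:30, 18:00–19:00.
Brynn ∩ Eitan ∩ Aarav: 15:00–16:30, 18:00–19:00.
Brynn ∩ Eitan ∩ Aarav ∩ Maya: 15:00–15:30, 16:00–16:30, 18:00–19:00.
Common window lengths: 30, 30, 60 min; longest is 60.

60 minutes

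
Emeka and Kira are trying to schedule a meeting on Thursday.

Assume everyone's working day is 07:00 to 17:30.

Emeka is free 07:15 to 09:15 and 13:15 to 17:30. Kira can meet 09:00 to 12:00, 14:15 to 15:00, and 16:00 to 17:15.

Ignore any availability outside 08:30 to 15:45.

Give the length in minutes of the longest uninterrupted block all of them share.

45 minutes

Emeka ∩ Kira: 09:00–09:15, 14:15–15:00, 16:00–17:15.
Restricted to 08:30–15:45: 09:00–09:15, 14:15–15:00.
Common window lengths: 15, 45 min; longest is 45.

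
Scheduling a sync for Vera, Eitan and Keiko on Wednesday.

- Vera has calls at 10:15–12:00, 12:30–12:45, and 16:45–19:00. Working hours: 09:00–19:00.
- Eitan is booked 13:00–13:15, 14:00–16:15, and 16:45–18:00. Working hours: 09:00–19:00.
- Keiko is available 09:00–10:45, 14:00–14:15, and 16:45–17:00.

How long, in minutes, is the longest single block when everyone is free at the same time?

75 minutes

Vera free within 09:00–19:00: 09:00–10:15, 12:00–12:30, 12:45–16:45.
Eitan free within 09:00–19:00: 09:00–13:00, 13:15–14:00, 16:15–16:45, 18:00–19:00.
Vera ∩ Eitan: 09:00–10:15, 12:00–12:30, 12:45–13:00, 13:15–14:00, 16:15–16:45.
Vera ∩ Eitan ∩ Keiko: 09:00–10:15.
Single common window of 75 minutes.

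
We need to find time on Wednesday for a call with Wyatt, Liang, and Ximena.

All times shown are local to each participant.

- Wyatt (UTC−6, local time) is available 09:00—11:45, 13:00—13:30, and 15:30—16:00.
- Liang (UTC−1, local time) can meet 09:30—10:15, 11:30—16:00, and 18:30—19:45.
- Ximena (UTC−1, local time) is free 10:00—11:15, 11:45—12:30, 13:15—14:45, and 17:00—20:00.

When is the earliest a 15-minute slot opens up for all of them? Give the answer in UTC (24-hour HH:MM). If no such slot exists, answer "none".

Wyatt → UTC: 15:00–17:45, 19:00–19:30, 21:30–22:00.
Liang → UTC: 10:30–11:15, 12:30–17:00, 19:30–20:45.
Ximena → UTC: 11:00–12:15, 12:45–13:30, 14:15–15:45, 18:00–21:00.
Wyatt ∩ Liang: 15:00–17:00.
Wyatt ∩ Liang ∩ Ximena: 15:00–15:45.
Windows ≥ 15 min: 15:00–15:45.
Earliest such window starts at 15:00.

15:00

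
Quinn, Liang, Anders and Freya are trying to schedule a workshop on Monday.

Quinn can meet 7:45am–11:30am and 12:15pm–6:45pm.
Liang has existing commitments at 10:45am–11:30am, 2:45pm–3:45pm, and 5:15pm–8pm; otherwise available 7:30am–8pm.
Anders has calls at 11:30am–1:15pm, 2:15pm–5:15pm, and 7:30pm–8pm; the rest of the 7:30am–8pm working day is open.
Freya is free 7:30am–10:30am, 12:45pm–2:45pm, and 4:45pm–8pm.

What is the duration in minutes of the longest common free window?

165 minutes

Liang free within 07:30–20:00: 07:30–10:45, 11:30–14:45, 15:45–17:15.
Anders free within 07:30–20:00: 07:30–11:30, 13:15–14:15, 17:15–19:30.
Quinn ∩ Liang: 07:45–10:45, 12:15–14:45, 15:45–17:15.
Quinn ∩ Liang ∩ Anders: 07:45–10:45, 13:15–14:15.
Quinn ∩ Liang ∩ Anders ∩ Freya: 07:45–10:30, 13:15–14:15.
Common window lengths: 165, 60 min; longest is 165.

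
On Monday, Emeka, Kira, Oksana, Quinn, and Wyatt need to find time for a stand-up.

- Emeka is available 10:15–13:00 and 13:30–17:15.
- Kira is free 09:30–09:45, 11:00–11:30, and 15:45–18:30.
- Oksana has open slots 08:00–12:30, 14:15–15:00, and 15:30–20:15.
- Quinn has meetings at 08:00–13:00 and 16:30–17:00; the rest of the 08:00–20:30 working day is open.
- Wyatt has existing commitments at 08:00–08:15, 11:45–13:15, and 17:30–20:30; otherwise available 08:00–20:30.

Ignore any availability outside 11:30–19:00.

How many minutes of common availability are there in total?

Quinn free within 08:00–20:30: 13:00–16:30, 17:00–20:30.
Wyatt free within 08:00–20:30: 08:15–11:45, 13:15–17:30.
Emeka ∩ Kira: 11:00–11:30, 15:45–17:15.
Emeka ∩ Kira ∩ Oksana: 11:00–11:30, 15:45–17:15.
Emeka ∩ Kira ∩ Oksana ∩ Quinn: 15:45–16:30, 17:00–17:15.
Emeka ∩ Kira ∩ Oksana ∩ Quinn ∩ Wyatt: 15:45–16:30, 17:00–17:15.
Restricted to 11:30–19:00: 15:45–16:30, 17:00–17:15.
Total common minutes: 45 + 15 = 60.

60 minutes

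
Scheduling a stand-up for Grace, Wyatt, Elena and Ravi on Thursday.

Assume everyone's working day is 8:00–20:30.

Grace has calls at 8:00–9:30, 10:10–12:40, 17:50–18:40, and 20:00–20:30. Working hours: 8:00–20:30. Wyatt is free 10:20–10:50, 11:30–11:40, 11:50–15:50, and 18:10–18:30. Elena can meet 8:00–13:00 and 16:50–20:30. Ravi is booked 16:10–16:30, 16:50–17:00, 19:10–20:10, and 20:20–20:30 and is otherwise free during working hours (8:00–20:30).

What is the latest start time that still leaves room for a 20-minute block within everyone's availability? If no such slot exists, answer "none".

12:40

Grace free within 08:00–20:30: 09:30–10:10, 12:40–17:50, 18:40–20:00.
Ravi free within 08:00–20:30: 08:00–16:10, 16:30–16:50, 17:00–19:10, 20:10–20:20.
Grace ∩ Wyatt: 12:40–15:50.
Grace ∩ Wyatt ∩ Elena: 12:40–13:00.
Grace ∩ Wyatt ∩ Elena ∩ Ravi: 12:40–13:00.
Windows ≥ 20 min: 12:40–13:00.
Latest start in the last window 12:40–13:00 is 13:00 − 20 min = 12:40.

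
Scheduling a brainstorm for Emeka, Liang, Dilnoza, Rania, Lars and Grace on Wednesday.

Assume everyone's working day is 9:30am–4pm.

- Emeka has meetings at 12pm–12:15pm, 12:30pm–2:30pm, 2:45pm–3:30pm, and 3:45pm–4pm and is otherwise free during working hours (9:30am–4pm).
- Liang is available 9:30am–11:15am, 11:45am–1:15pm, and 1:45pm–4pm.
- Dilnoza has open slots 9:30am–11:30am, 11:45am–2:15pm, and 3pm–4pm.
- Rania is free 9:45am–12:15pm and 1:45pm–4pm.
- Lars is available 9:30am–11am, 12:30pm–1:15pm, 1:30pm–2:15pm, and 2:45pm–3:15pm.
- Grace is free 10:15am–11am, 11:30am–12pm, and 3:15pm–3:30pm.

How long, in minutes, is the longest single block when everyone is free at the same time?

Emeka free within 09:30–16:00: 09:30–12:00, 12:15–12:30, 14:30–14:45, 15:30–15:45.
Emeka ∩ Liang: 09:30–11:15, 11:45–12:00, 12:15–12:30, 14:30–14:45, 15:30–15:45.
Emeka ∩ Liang ∩ Dilnoza: 09:30–11:15, 11:45–12:00, 12:15–12:30, 15:30–15:45.
Emeka ∩ Liang ∩ Dilnoza ∩ Rania: 09:45–11:15, 11:45–12:00, 15:30–15:45.
Emeka ∩ Liang ∩ Dilnoza ∩ Rania ∩ Lars: 09:45–11:00.
Emeka ∩ Liang ∩ Dilnoza ∩ Rania ∩ Lars ∩ Grace: 10:15–11:00.
Single common window of 45 minutes.

45 minutes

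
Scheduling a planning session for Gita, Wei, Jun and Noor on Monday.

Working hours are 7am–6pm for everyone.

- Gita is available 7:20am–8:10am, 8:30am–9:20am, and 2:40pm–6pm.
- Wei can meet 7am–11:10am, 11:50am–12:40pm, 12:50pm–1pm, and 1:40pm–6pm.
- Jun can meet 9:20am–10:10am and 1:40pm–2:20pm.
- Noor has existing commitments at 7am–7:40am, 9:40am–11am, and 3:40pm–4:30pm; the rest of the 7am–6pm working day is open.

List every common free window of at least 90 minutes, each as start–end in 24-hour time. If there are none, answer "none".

none

Noor free within 07:00–18:00: 07:40–09:40, 11:00–15:40, 16:30–18:00.
Gita ∩ Wei: 07:20–08:10, 08:30–09:20, 14:40–18:00.
Gita ∩ Wei ∩ Jun: (none).
Gita ∩ Wei ∩ Jun ∩ Noor: (none).
Windows ≥ 90 min: (none).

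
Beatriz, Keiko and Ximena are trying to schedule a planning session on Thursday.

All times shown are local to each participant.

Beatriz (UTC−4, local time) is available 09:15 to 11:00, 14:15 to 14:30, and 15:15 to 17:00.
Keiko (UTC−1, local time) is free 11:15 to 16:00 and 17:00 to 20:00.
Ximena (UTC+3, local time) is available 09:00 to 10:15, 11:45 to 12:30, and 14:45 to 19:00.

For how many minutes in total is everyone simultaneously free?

Beatriz → UTC: 13:15–15:00, 18:15–18:30, 19:15–21:00.
Keiko → UTC: 12:15–17:00, 18:00–21:00.
Ximena → UTC: 06:00–07:15, 08:45–09:30, 11:45–16:00.
Beatriz ∩ Keiko: 13:15–15:00, 18:15–18:30, 19:15–21:00.
Beatriz ∩ Keiko ∩ Ximena: 13:15–15:00.
Total common minutes: 105.

105 minutes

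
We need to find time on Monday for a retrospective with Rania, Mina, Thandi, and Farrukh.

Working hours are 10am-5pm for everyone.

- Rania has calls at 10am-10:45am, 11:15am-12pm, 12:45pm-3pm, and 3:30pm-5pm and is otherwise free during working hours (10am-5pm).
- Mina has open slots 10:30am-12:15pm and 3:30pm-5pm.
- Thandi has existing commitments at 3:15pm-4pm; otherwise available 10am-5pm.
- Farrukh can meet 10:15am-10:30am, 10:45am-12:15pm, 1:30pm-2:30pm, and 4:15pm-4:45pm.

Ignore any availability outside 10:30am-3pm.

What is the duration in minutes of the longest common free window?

Rania free within 10:00–17:00: 10:45–11:15, 12:00–12:45, 15:00–15:30.
Thandi free within 10:00–17:00: 10:00–15:15, 16:00–17:00.
Rania ∩ Mina: 10:45–11:15, 12:00–12:15.
Rania ∩ Mina ∩ Thandi: 10:45–11:15, 12:00–12:15.
Rania ∩ Mina ∩ Thandi ∩ Farrukh: 10:45–11:15, 12:00–12:15.
Restricted to 10:30–15:00: 10:45–11:15, 12:00–12:15.
Common window lengths: 30, 15 min; longest is 30.

30 minutes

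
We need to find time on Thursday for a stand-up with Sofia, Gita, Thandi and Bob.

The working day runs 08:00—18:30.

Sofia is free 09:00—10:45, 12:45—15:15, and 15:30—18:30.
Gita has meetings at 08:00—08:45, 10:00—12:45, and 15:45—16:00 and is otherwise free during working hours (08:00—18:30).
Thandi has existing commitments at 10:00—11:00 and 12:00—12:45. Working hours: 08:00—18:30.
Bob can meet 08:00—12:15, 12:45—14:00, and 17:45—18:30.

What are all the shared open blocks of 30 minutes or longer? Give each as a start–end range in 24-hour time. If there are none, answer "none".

09:00–10:00, 12:45–14:00, 17:45–18:30

Gita free within 08:00–18:30: 08:45–10:00, 12:45–15:45, 16:00–18:30.
Thandi free within 08:00–18:30: 08:00–10:00, 11:00–12:00, 12:45–18:30.
Sofia ∩ Gita: 09:00–10:00, 12:45–15:15, 15:30–15:45, 16:00–18:30.
Sofia ∩ Gita ∩ Thandi: 09:00–10:00, 12:45–15:15, 15:30–15:45, 16:00–18:30.
Sofia ∩ Gita ∩ Thandi ∩ Bob: 09:00–10:00, 12:45–14:00, 17:45–18:30.
Windows ≥ 30 min: 09:00–10:00, 12:45–14:00, 17:45–18:30.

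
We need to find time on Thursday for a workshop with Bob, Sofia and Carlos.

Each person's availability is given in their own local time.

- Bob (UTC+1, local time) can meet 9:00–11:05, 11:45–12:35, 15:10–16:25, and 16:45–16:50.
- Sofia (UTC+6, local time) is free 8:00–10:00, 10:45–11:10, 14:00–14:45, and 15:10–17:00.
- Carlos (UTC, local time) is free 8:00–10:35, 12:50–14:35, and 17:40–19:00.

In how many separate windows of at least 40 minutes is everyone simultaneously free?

Bob → UTC: 08:00–10:05, 10:45–11:35, 14:10–15:25, 15:45–15:50.
Sofia → UTC: 02:00–04:00, 04:45–05:10, 08:00–08:45, 09:10–11:00.
Carlos → UTC: 08:00–10:35, 12:50–14:35, 17:40–19:00.
Bob ∩ Sofia: 08:00–08:45, 09:10–10:05, 10:45–11:00.
Bob ∩ Sofia ∩ Carlos: 08:00–08:45, 09:10–10:05.
Windows ≥ 40 min: 08:00–08:45, 09:10–10:05.
That's 2 windows.

2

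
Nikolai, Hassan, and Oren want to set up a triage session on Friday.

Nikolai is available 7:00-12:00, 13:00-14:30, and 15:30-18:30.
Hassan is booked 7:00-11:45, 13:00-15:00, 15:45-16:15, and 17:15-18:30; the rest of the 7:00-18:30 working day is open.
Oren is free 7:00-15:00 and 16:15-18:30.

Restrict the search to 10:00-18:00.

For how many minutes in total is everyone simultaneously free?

Hassan free within 07:00–18:30: 11:45–13:00, 15:00–15:45, 16:15–17:15.
Nikolai ∩ Hassan: 11:45–12:00, 15:30–15:45, 16:15–17:15.
Nikolai ∩ Hassan ∩ Oren: 11:45–12:00, 16:15–17:15.
Restricted to 10:00–18:00: 11:45–12:00, 16:15–17:15.
Total common minutes: 15 + 60 = 75.

75 minutes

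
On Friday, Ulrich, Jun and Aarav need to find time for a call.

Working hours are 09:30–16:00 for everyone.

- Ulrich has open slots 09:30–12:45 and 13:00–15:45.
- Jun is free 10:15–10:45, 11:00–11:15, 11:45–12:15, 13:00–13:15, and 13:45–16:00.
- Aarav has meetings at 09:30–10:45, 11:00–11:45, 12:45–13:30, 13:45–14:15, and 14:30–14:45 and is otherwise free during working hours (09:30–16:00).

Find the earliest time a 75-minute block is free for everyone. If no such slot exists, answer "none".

none

Aarav free within 09:30–16:00: 10:45–11:00, 11:45–12:45, 13:30–13:45, 14:15–14:30, 14:45–16:00.
Ulrich ∩ Jun: 10:15–10:45, 11:00–11:15, 11:45–12:15, 13:00–13:15, 13:45–15:45.
Ulrich ∩ Jun ∩ Aarav: 11:45–12:15, 14:15–14:30, 14:45–15:45.
Windows ≥ 75 min: (none).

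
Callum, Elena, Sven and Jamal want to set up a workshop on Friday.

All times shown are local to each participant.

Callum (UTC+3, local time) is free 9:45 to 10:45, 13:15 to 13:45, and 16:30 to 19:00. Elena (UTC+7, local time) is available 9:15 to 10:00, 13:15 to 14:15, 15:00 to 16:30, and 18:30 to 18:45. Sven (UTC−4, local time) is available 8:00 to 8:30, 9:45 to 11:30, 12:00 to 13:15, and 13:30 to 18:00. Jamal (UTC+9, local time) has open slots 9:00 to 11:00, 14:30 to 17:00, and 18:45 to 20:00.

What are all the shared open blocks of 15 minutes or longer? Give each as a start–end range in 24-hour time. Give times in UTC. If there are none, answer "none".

none

Callum → UTC: 06:45–07:45, 10:15–10:45, 13:30–16:00.
Elena → UTC: 02:15–03:00, 06:15–07:15, 08:00–09:30, 11:30–11:45.
Sven → UTC: 12:00–12:30, 13:45–15:30, 16:00–17:15, 17:30–22:00.
Jamal → UTC: 00:00–02:00, 05:30–08:00, 09:45–11:00.
Callum ∩ Elena: 06:45–07:15.
Callum ∩ Elena ∩ Sven: (none).
Callum ∩ Elena ∩ Sven ∩ Jamal: (none).
Windows ≥ 15 min: (none).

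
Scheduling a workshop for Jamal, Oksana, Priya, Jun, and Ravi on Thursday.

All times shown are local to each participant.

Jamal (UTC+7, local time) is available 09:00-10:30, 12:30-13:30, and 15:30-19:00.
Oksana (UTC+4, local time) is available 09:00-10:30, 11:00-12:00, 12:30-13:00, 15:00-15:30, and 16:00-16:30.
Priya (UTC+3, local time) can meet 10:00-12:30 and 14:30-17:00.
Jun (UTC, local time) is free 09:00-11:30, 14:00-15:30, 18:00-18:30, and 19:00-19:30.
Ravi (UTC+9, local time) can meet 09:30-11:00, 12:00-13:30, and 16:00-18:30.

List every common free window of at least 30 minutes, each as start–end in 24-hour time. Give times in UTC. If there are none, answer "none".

Jamal → UTC: 02:00–03:30, 05:30–06:30, 08:30–12:00.
Oksana → UTC: 05:00–06:30, 07:00–08:00, 08:30–09:00, 11:00–11:30, 12:00–12:30.
Priya → UTC: 07:00–09:30, 11:30–14:00.
Jun → UTC: 09:00–11:30, 14:00–15:30, 18:00–18:30, 19:00–19:30.
Ravi → UTC: 00:30–02:00, 03:00–04:30, 07:00–09:30.
Jamal ∩ Oksana: 05:30–06:30, 08:30–09:00, 11:00–11:30.
Jamal ∩ Oksana ∩ Priya: 08:30–09:00.
Jamal ∩ Oksana ∩ Priya ∩ Jun: (none).
Jamal ∩ Oksana ∩ Priya ∩ Jun ∩ Ravi: (none).
Windows ≥ 30 min: (none).

none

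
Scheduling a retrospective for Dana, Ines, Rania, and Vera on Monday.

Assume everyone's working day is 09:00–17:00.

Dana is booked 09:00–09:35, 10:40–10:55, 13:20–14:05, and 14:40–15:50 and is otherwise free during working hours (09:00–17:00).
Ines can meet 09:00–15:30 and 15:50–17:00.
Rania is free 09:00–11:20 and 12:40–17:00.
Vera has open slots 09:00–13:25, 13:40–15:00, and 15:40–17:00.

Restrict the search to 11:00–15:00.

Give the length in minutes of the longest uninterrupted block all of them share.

Dana free within 09:00–17:00: 09:35–10:40, 10:55–13:20, 14:05–14:40, 15:50–17:00.
Dana ∩ Ines: 09:35–10:40, 10:55–13:20, 14:05–14:40, 15:50–17:00.
Dana ∩ Ines ∩ Rania: 09:35–10:40, 10:55–11:20, 12:40–13:20, 14:05–14:40, 15:50–17:00.
Dana ∩ Ines ∩ Rania ∩ Vera: 09:35–10:40, 10:55–11:20, 12:40–13:20, 14:05–14:40, 15:50–17:00.
Restricted to 11:00–15:00: 11:00–11:20, 12:40–13:20, 14:05–14:40.
Common window lengths: 20, 40, 35 min; longest is 40.

40 minutes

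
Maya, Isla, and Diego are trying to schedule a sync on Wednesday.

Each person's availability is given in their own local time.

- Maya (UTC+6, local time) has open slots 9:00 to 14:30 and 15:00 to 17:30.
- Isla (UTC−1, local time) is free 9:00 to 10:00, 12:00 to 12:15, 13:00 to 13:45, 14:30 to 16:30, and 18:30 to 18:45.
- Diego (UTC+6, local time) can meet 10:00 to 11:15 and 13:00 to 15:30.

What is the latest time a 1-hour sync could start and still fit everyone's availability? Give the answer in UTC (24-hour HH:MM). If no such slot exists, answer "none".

Maya → UTC: 03:00–08:30, 09:00–11:30.
Isla → UTC: 10:00–11:00, 13:00–13:15, 14:00–14:45, 15:30–17:30, 19:30–19:45.
Diego → UTC: 04:00–05:15, 07:00–09:30.
Maya ∩ Isla: 10:00–11:00.
Maya ∩ Isla ∩ Diego: (none).
Windows ≥ 60 min: (none).

none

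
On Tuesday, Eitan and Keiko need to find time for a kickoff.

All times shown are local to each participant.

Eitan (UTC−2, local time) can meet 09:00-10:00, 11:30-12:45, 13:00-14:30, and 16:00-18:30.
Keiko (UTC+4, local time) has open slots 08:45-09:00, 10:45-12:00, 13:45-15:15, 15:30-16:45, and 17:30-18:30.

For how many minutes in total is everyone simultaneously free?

105 minutes

Eitan → UTC: 11:00–12:00, 13:30–14:45, 15:00–16:30, 18:00–20:30.
Keiko → UTC: 04:45–05:00, 06:45–08:00, 09:45–11:15, 11:30–12:45, 13:30–14:30.
Eitan ∩ Keiko: 11:00–11:15, 11:30–12:00, 13:30–14:30.
Total common minutes: 15 + 30 + 60 = 105.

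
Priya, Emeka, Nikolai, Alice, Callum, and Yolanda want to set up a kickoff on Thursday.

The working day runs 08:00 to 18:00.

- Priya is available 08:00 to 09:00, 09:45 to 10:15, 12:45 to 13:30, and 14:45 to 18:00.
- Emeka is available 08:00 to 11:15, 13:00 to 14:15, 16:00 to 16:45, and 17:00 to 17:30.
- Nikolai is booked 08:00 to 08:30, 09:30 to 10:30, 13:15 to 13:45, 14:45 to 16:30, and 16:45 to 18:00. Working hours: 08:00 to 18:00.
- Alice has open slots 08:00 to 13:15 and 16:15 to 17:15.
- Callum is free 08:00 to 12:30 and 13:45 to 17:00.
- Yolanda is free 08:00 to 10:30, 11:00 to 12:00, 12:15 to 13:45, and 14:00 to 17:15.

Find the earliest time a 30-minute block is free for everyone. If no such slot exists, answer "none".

Nikolai free within 08:00–18:00: 08:30–09:30, 10:30–13:15, 13:45–14:45, 16:30–16:45.
Priya ∩ Emeka: 08:00–09:00, 09:45–10:15, 13:00–13:30, 16:00–16:45, 17:00–17:30.
Priya ∩ Emeka ∩ Nikolai: 08:30–09:00, 13:00–13:15, 16:30–16:45.
Priya ∩ Emeka ∩ Nikolai ∩ Alice: 08:30–09:00, 13:00–13:15, 16:30–16:45.
Priya ∩ Emeka ∩ Nikolai ∩ Alice ∩ Callum: 08:30–09:00, 16:30–16:45.
Priya ∩ Emeka ∩ Nikolai ∩ Alice ∩ Callum ∩ Yolanda: 08:30–09:00, 16:30–16:45.
Windows ≥ 30 min: 08:30–09:00.
Earliest such window starts at 08:30.

08:30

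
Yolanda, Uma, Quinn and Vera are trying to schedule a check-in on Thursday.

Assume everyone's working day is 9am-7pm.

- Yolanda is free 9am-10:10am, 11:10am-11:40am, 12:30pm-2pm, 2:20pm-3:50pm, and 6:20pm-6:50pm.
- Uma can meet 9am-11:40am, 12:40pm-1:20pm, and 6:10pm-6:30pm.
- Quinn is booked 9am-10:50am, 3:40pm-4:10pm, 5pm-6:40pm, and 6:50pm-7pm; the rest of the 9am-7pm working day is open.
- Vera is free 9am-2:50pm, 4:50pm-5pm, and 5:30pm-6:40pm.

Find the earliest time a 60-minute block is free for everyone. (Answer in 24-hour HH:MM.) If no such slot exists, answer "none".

Quinn free within 09:00–19:00: 10:50–15:40, 16:10–17:00, 18:40–18:50.
Yolanda ∩ Uma: 09:00–10:10, 11:10–11:40, 12:40–13:20, 18:20–18:30.
Yolanda ∩ Uma ∩ Quinn: 11:10–11:40, 12:40–13:20.
Yolanda ∩ Uma ∩ Quinn ∩ Vera: 11:10–11:40, 12:40–13:20.
Windows ≥ 60 min: (none).

none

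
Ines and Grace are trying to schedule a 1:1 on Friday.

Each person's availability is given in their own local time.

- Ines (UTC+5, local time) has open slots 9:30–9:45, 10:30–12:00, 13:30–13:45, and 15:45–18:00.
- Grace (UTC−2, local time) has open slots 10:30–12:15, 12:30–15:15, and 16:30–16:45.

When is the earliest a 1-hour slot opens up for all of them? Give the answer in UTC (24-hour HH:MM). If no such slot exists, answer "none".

Ines → UTC: 04:30–04:45, 05:30–07:00, 08:30–08:45, 10:45–13:00.
Grace → UTC: 12:30–14:15, 14:30–17:15, 18:30–18:45.
Ines ∩ Grace: 12:30–13:00.
Windows ≥ 60 min: (none).

none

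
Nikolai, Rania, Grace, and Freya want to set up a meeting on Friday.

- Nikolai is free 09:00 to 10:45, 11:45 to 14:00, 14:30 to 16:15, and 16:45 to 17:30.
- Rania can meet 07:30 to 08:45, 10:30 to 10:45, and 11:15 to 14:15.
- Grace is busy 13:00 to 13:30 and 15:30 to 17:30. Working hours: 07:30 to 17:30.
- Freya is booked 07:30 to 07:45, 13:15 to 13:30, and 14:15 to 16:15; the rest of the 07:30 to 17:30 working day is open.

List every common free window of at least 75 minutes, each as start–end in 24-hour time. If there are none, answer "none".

11:45–13:00

Grace free within 07:30–17:30: 07:30–13:00, 13:30–15:30.
Freya free within 07:30–17:30: 07:45–13:15, 13:30–14:15, 16:15–17:30.
Nikolai ∩ Rania: 10:30–10:45, 11:45–14:00.
Nikolai ∩ Rania ∩ Grace: 10:30–10:45, 11:45–13:00, 13:30–14:00.
Nikolai ∩ Rania ∩ Grace ∩ Freya: 10:30–10:45, 11:45–13:00, 13:30–14:00.
Windows ≥ 75 min: 11:45–13:00.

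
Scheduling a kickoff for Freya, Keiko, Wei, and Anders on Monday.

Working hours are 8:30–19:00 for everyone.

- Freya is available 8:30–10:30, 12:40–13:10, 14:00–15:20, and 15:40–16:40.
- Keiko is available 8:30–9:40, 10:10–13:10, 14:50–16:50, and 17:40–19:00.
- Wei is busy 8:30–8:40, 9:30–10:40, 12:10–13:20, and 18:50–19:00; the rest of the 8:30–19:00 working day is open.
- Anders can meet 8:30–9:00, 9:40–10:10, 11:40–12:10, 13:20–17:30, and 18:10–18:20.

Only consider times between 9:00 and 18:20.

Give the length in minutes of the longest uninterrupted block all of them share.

Wei free within 08:30–19:00: 08:40–09:30, 10:40–12:10, 13:20–18:50.
Freya ∩ Keiko: 08:30–09:40, 10:10–10:30, 12:40–13:10, 14:50–15:20, 15:40–16:40.
Freya ∩ Keiko ∩ Wei: 08:40–09:30, 14:50–15:20, 15:40–16:40.
Freya ∩ Keiko ∩ Wei ∩ Anders: 08:40–09:00, 14:50–15:20, 15:40–16:40.
Restricted to 09:00–18:20: 14:50–15:20, 15:40–16:40.
Common window lengths: 30, 60 min; longest is 60.

60 minutes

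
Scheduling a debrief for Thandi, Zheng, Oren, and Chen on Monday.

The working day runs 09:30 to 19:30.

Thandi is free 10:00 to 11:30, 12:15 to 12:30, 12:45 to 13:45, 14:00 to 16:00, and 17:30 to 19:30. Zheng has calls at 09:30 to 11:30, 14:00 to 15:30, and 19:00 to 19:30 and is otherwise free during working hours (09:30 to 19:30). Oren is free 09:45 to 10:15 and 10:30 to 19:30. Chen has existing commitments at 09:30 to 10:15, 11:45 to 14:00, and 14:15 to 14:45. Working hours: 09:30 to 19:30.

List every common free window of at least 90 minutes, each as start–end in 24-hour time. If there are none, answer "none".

Zheng free within 09:30–19:30: 11:30–14:00, 15:30–19:00.
Chen free within 09:30–19:30: 10:15–11:45, 14:00–14:15, 14:45–19:30.
Thandi ∩ Zheng: 12:15–12:30, 12:45–13:45, 15:30–16:00, 17:30–19:00.
Thandi ∩ Zheng ∩ Oren: 12:15–12:30, 12:45–13:45, 15:30–16:00, 17:30–19:00.
Thandi ∩ Zheng ∩ Oren ∩ Chen: 15:30–16:00, 17:30–19:00.
Windows ≥ 90 min: 17:30–19:00.

17:30–19:00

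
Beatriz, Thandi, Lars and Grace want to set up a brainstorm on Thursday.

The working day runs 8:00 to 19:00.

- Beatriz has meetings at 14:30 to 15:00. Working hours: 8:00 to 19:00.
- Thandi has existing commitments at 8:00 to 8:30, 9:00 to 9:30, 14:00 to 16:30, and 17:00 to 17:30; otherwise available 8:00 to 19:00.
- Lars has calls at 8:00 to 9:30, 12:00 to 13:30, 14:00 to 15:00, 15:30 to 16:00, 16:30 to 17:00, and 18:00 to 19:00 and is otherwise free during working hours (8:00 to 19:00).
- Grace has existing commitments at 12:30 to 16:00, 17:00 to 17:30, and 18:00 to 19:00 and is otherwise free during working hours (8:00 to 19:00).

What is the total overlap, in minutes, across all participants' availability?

180 minutes

Beatriz free within 08:00–19:00: 08:00–14:30, 15:00–19:00.
Thandi free within 08:00–19:00: 08:30–09:00, 09:30–14:00, 16:30–17:00, 17:30–19:00.
Lars free within 08:00–19:00: 09:30–12:00, 13:30–14:00, 15:00–15:30, 16:00–16:30, 17:00–18:00.
Grace free within 08:00–19:00: 08:00–12:30, 16:00–17:00, 17:30–18:00.
Beatriz ∩ Thandi: 08:30–09:00, 09:30–14:00, 16:30–17:00, 17:30–19:00.
Beatriz ∩ Thandi ∩ Lars: 09:30–12:00, 13:30–14:00, 17:30–18:00.
Beatriz ∩ Thandi ∩ Lars ∩ Grace: 09:30–12:00, 17:30–18:00.
Total common minutes: 150 + 30 = 180.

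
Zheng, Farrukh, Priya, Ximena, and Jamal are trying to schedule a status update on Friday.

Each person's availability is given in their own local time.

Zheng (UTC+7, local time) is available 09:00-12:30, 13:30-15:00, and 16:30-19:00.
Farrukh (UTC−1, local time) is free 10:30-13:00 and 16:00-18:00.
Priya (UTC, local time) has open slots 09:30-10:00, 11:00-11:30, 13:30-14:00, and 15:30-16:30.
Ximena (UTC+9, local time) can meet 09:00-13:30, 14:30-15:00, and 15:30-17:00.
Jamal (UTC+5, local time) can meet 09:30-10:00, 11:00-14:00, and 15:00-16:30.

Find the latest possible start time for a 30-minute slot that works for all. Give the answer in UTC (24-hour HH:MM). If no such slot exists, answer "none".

Zheng → UTC: 02:00–05:30, 06:30–08:00, 09:30–12:00.
Farrukh → UTC: 11:30–14:00, 17:00–19:00.
Priya → UTC: 09:30–10:00, 11:00–11:30, 13:30–14:00, 15:30–16:30.
Ximena → UTC: 00:00–04:30, 05:30–06:00, 06:30–08:00.
Jamal → UTC: 04:30–05:00, 06:00–09:00, 10:00–11:30.
Zheng ∩ Farrukh: 11:30–12:00.
Zheng ∩ Farrukh ∩ Priya: (none).
Zheng ∩ Farrukh ∩ Priya ∩ Ximena: (none).
Zheng ∩ Farrukh ∩ Priya ∩ Ximena ∩ Jamal: (none).
Windows ≥ 30 min: (none).

none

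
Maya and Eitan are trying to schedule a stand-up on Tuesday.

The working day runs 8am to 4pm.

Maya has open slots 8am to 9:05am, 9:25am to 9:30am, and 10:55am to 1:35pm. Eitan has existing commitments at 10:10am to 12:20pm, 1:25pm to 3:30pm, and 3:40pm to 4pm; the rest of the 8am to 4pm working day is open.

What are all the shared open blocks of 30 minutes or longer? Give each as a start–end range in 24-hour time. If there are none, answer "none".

08:00–09:05, 12:20–13:25

Eitan free within 08:00–16:00: 08:00–10:10, 12:20–13:25, 15:30–15:40.
Maya ∩ Eitan: 08:00–09:05, 09:25–09:30, 12:20–13:25.
Windows ≥ 30 min: 08:00–09:05, 12:20–13:25.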